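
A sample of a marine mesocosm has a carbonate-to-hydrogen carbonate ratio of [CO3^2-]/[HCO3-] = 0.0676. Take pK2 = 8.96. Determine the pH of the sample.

From K2 = [H⁺][CO3^2-]/[HCO3-]:  pH = pK2 + log₁₀([CO3^2-]/[HCO3-])
log₁₀(0.0676) = -1.170
pH = 8.96 + (-1.170) = 7.79

pH = 7.79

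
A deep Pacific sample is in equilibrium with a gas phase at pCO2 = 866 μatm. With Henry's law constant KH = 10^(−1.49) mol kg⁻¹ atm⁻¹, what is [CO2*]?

KH = 10^(−1.49) = 3.236×10^-2 mol kg⁻¹ atm⁻¹
[CO2*] = KH · pCO2 = 3.236×10^-2 × 866×10^-6 atm = 2.80×10^-5 mol/kg

[CO2*] = 28.0 μmol/kg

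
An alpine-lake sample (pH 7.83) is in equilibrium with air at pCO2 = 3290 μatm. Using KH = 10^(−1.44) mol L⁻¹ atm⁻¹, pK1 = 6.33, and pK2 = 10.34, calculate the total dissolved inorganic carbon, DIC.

[CO2*] = KH · pCO2 = 10^(−1.44) × 3290×10^-6 = 1.195×10^-4 mol/L
α₀ = 1/(1 + K1/[H⁺] + K1K2/[H⁺]²) = 1/(1 + 10^+1.50 + 10^-1.01) = 0.03056
DIC = [CO2*]/α₀ = 1.195×10^-4 / 0.03056 = 3.91 mmol/L

DIC = 3.91 mmol/L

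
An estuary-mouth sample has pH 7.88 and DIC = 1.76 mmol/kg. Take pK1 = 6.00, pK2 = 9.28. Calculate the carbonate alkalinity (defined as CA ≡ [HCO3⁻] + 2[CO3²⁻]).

CA = [HCO3⁻] + 2[CO3²⁻] = (α₁ + 2α₂)·DIC
At pH 7.88: [H⁺]/K1 = 10^-1.88 = 0.013183, K2/[H⁺] = 10^-1.40 = 0.039811
α₁ = 1/(1 + 0.013183 + 0.039811) = 1/1.0530 = 0.9497; α₂ = α₁·K2/[H⁺] = 0.03781
α₁ + 2α₂ = 1.0253
CA = 1.0253 × 1.76 = 1.80 mmol/kg

CA = 1.80 mmol/kg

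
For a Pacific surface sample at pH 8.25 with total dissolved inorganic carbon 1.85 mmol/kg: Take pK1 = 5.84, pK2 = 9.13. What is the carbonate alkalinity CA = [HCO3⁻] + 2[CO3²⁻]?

CA = 2.06 mmol/kg

CA = [HCO3⁻] + 2[CO3²⁻] = (α₁ + 2α₂)·DIC
At pH 8.25: [H⁺]/K1 = 10^-2.41 = 0.0038905, K2/[H⁺] = 10^-0.88 = 0.13183
α₁ = 1/(1 + 0.0038905 + 0.13183) = 1/1.1357 = 0.8805; α₂ = α₁·K2/[H⁺] = 0.1161
α₁ + 2α₂ = 1.1126
CA = 1.1126 × 1.85 = 2.06 mmol/kg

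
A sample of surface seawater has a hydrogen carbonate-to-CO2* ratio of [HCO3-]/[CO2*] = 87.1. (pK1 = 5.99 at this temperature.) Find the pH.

From K1 = [H⁺][HCO3-]/[CO2*]:  pH = pK1 + log₁₀([HCO3-]/[CO2*])
log₁₀(87.1) = +1.940
pH = 5.99 + (+1.940) = 7.93

pH = 7.93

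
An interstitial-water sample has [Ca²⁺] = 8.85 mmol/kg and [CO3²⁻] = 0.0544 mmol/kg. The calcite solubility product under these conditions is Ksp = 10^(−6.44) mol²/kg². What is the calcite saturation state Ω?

Ω = 1.33

Ksp = 10^(−6.44) = 3.631×10^-7
Ω = [Ca²⁺][CO3²⁻]/Ksp = (8.85×10^-3)(0.0544×10^-3) / 3.631×10^-7 = 1.33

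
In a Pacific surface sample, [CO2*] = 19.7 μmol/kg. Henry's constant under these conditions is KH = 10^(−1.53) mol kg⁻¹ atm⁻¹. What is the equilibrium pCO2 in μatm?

KH = 10^(−1.53) = 2.951×10^-2 mol kg⁻¹ atm⁻¹
pCO2 = [CO2*]/KH = 19.7×10^-6 / 2.951×10^-2 = 6.68×10^-4 atm = 668 μatm

pCO2 = 668 μatm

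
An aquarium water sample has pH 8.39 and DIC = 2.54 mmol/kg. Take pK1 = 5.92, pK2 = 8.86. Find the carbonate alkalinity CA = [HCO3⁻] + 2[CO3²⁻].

CA = [HCO3⁻] + 2[CO3²⁻] = (α₁ + 2α₂)·DIC
At pH 8.39: [H⁺]/K1 = 10^-2.47 = 0.0033884, K2/[H⁺] = 10^-0.47 = 0.33884
α₁ = 1/(1 + 0.0033884 + 0.33884) = 1/1.3422 = 0.7450; α₂ = α₁·K2/[H⁺] = 0.2524
α₁ + 2α₂ = 1.2499
CA = 1.2499 × 2.54 = 3.17 mmol/kg

CA = 3.17 mmol/kg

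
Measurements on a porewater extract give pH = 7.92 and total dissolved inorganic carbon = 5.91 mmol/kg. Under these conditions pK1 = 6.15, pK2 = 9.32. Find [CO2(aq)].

[CO2*] = 0.0950 mmol/kg

α₀ = 1 / (1 + K1/[H⁺] + K1K2/[H⁺]²) = 1 / (1 + 10^+1.77 + 10^+0.37)
   = 1 / (1 + 58.884 + 2.3442) = 1/62.229 = 0.01607
[CO2*] = α₀ × DIC = 0.01607 × 5.91 = 0.0950 mmol/kg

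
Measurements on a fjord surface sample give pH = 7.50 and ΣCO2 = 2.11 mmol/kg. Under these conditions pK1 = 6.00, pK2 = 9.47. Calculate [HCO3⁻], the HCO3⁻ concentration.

α₁ = 1 / (1 + [H⁺]/K1 + K2/[H⁺]) = 1 / (1 + 10^-1.50 + 10^-1.97)
   = 1 / (1 + 0.031623 + 0.010715) = 1/1.0423 = 0.9594
[HCO3⁻] = α₁ × DIC = 0.9594 × 2.11 = 2.02 mmol/kg

[HCO3⁻] = 2.02 mmol/kg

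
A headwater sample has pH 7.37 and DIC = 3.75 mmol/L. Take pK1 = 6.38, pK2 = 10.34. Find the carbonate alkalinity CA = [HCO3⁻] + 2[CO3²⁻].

CA = [HCO3⁻] + 2[CO3²⁻] = (α₁ + 2α₂)·DIC
At pH 7.37: [H⁺]/K1 = 10^-0.99 = 0.10233, K2/[H⁺] = 10^-2.97 = 0.0010715
α₁ = 1/(1 + 0.10233 + 0.0010715) = 1/1.1034 = 0.9063; α₂ = α₁·K2/[H⁺] = 0.0009711
α₁ + 2α₂ = 0.9082
CA = 0.9082 × 3.75 = 3.41 mmol/L

CA = 3.41 mmol/L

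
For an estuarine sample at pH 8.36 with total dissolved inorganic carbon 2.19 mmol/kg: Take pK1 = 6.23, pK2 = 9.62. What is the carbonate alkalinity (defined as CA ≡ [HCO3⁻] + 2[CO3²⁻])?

CA = 2.29 mmol/kg

CA = [HCO3⁻] + 2[CO3²⁻] = (α₁ + 2α₂)·DIC
At pH 8.36: [H⁺]/K1 = 10^-2.13 = 0.0074131, K2/[H⁺] = 10^-1.26 = 0.054954
α₁ = 1/(1 + 0.0074131 + 0.054954) = 1/1.0624 = 0.9413; α₂ = α₁·K2/[H⁺] = 0.05173
α₁ + 2α₂ = 1.0448
CA = 1.0448 × 2.19 = 2.29 mmol/kg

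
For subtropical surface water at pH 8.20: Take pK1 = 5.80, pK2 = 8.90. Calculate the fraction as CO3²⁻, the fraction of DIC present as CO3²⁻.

α₂ = 1 / (1 + [H⁺]/K2 + [H⁺]²/(K1K2)) = 1 / (1 + 10^+0.70 + 10^-1.70)
   = 1 / (1 + 5.0119 + 0.019953) = 1/6.0318 = 0.1658

α₂ = 0.166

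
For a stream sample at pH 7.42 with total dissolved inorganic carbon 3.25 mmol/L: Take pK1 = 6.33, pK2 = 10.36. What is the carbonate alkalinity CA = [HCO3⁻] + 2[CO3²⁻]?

CA = 3.01 mmol/L

CA = [HCO3⁻] + 2[CO3²⁻] = (α₁ + 2α₂)·DIC
At pH 7.42: [H⁺]/K1 = 10^-1.09 = 0.081283, K2/[H⁺] = 10^-2.94 = 0.0011482
α₁ = 1/(1 + 0.081283 + 0.0011482) = 1/1.0824 = 0.9238; α₂ = α₁·K2/[H⁺] = 0.001061
α₁ + 2α₂ = 0.9260
CA = 0.9260 × 3.25 = 3.01 mmol/L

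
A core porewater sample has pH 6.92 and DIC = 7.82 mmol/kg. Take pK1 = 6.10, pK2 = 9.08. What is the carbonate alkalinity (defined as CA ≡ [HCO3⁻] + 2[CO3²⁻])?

CA = [HCO3⁻] + 2[CO3²⁻] = (α₁ + 2α₂)·DIC
At pH 6.92: [H⁺]/K1 = 10^-0.82 = 0.15136, K2/[H⁺] = 10^-2.16 = 0.0069183
α₁ = 1/(1 + 0.15136 + 0.0069183) = 1/1.1583 = 0.8634; α₂ = α₁·K2/[H⁺] = 0.005973
α₁ + 2α₂ = 0.8753
CA = 0.8753 × 7.82 = 6.84 mmol/kg

CA = 6.84 mmol/kg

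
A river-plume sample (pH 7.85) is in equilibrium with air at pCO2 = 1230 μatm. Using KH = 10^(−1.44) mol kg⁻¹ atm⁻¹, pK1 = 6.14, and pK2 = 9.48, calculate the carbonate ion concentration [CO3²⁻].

[CO3²⁻] = 0.0537 mmol/kg

[CO2*] = KH · pCO2 = 10^(−1.44) × 1230×10^-6 = 4.466×10^-5 mol/kg
α₀ = 1/(1 + K1/[H⁺] + K1K2/[H⁺]²) = 1/(1 + 10^+1.71 + 10^+0.08) = 0.01870
DIC = [CO2*]/α₀ = 4.466×10^-5 / 0.01870 = 2.389 mmol/kg
[CO3²⁻] = α₂·DIC; α₂ = 0.02248, so [CO3²⁻] = 0.02248 × 2.389 = 0.0537 mmol/kg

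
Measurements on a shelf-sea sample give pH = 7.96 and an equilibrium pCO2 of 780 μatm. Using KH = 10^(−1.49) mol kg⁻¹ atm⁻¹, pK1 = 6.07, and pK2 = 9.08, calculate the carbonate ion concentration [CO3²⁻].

[CO3²⁻] = 0.149 mmol/kg

[CO2*] = KH · pCO2 = 10^(−1.49) × 780×10^-6 = 2.524×10^-5 mol/kg
α₀ = 1/(1 + K1/[H⁺] + K1K2/[H⁺]²) = 1/(1 + 10^+1.89 + 10^+0.77) = 0.01183
DIC = [CO2*]/α₀ = 2.524×10^-5 / 0.01183 = 2.133 mmol/kg
[CO3²⁻] = α₂·DIC; α₂ = 0.06967, so [CO3²⁻] = 0.06967 × 2.133 = 0.149 mmol/kg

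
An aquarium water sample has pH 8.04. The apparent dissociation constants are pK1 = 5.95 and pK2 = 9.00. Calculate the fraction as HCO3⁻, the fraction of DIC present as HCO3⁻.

α₁ = 1 / (1 + [H⁺]/K1 + K2/[H⁺]) = 1 / (1 + 10^-2.09 + 10^-0.96)
   = 1 / (1 + 0.0081283 + 0.10965) = 1/1.1178 = 0.8946

α₁ = 0.895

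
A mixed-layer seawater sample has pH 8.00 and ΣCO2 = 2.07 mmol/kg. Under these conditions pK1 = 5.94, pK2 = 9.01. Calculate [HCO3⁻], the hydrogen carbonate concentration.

α₁ = 1 / (1 + [H⁺]/K1 + K2/[H⁺]) = 1 / (1 + 10^-2.06 + 10^-1.01)
   = 1 / (1 + 0.0087096 + 0.097724) = 1/1.1064 = 0.9038
[HCO3⁻] = α₁ × DIC = 0.9038 × 2.07 = 1.87 mmol/kg

[HCO3⁻] = 1.87 mmol/kg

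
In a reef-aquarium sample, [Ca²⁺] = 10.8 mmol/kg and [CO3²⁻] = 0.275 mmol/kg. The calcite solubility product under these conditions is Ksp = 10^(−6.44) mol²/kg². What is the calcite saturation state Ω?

Ω = 8.18

Ksp = 10^(−6.44) = 3.631×10^-7
Ω = [Ca²⁺][CO3²⁻]/Ksp = (10.8×10^-3)(0.275×10^-3) / 3.631×10^-7 = 8.18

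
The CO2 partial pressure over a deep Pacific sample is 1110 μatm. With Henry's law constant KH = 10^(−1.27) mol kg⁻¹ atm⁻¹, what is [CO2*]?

KH = 10^(−1.27) = 5.370×10^-2 mol kg⁻¹ atm⁻¹
[CO2*] = KH · pCO2 = 5.370×10^-2 × 1110×10^-6 atm = 5.96×10^-5 mol/kg

[CO2*] = 59.6 μmol/kg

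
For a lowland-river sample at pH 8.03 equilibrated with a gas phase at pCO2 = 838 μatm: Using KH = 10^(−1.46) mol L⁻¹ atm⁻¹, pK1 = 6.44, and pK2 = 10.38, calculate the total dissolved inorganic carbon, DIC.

DIC = 1.16 mmol/L

[CO2*] = KH · pCO2 = 10^(−1.46) × 838×10^-6 = 2.906×10^-5 mol/L
α₀ = 1/(1 + K1/[H⁺] + K1K2/[H⁺]²) = 1/(1 + 10^+1.59 + 10^-0.76) = 0.02495
DIC = [CO2*]/α₀ = 2.906×10^-5 / 0.02495 = 1.16 mmol/L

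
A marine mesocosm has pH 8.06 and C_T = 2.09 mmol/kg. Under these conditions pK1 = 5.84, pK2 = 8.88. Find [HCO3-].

α₁ = 1 / (1 + [H⁺]/K1 + K2/[H⁺]) = 1 / (1 + 10^-2.22 + 10^-0.82)
   = 1 / (1 + 0.0060256 + 0.15136) = 1/1.1574 = 0.8640
[HCO3⁻] = α₁ × DIC = 0.8640 × 2.09 = 1.81 mmol/kg

[HCO3⁻] = 1.81 mmol/kg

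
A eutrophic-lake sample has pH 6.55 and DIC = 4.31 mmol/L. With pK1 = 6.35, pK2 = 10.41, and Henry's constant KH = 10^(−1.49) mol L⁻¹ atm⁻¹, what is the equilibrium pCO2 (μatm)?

pCO2 = 5.15×10^4 μatm

α₀ = 1 / (1 + K1/[H⁺] + K1K2/[H⁺]²) = 1 / (1 + 10^+0.20 + 10^-3.66)
   = 1 / (1 + 1.5849 + 0.00021878) = 1/2.5851 = 0.3868
[CO2*] = α₀ × DIC = 0.3868 × 4.31 = 1.667 mmol/L
pCO2 = [CO2*]/KH = 1.667×10^-3 / 3.236×10^-2 = 5.15×10^4 μatm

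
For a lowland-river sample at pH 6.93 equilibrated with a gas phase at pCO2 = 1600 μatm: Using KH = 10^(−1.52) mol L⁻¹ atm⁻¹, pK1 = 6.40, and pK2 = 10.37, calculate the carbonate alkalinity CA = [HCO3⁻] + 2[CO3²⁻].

[CO2*] = KH · pCO2 = 10^(−1.52) × 1600×10^-6 = 4.832×10^-5 mol/L
α₀ = 1/(1 + K1/[H⁺] + K1K2/[H⁺]²) = 1/(1 + 10^+0.53 + 10^-2.91) = 0.2278
DIC = [CO2*]/α₀ = 4.832×10^-5 / 0.2278 = 0.2121 mmol/L
CA = (α₁ + 2α₂)·DIC = (0.7719 + 2×0.0002803) × 0.2121 = 0.164 mmol/L

CA = 0.164 mmol/L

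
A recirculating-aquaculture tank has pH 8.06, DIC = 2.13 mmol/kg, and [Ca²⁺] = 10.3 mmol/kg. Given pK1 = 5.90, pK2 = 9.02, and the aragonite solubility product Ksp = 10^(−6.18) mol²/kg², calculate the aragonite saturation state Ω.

α₂ = 1 / (1 + [H⁺]/K2 + [H⁺]²/(K1K2)) = 1 / (1 + 10^+0.96 + 10^-1.20)
   = 1 / (1 + 9.1201 + 0.063096) = 1/10.183 = 0.09820
[CO3²⁻] = α₂ × DIC = 0.09820 × 2.13 = 0.2092 mmol/kg
Ksp = 10^(−6.18) = 6.607×10^-7
Ω = [Ca²⁺][CO3²⁻]/Ksp = (10.3×10^-3)(2.092×10^-4) / 6.607×10^-7 = 3.26

Ω = 3.26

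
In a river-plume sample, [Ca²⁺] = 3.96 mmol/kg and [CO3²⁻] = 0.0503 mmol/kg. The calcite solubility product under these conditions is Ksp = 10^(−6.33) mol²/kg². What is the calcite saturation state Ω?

Ksp = 10^(−6.33) = 4.677×10^-7
Ω = [Ca²⁺][CO3²⁻]/Ksp = (3.96×10^-3)(0.0503×10^-3) / 4.677×10^-7 = 0.426

Ω = 0.426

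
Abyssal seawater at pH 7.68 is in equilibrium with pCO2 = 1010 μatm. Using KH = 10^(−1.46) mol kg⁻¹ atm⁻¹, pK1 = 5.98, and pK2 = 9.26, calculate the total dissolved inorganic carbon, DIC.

[CO2*] = KH · pCO2 = 10^(−1.46) × 1010×10^-6 = 3.502×10^-5 mol/kg
α₀ = 1/(1 + K1/[H⁺] + K1K2/[H⁺]²) = 1/(1 + 10^+1.70 + 10^+0.12) = 0.01907
DIC = [CO2*]/α₀ = 3.502×10^-5 / 0.01907 = 1.84 mmol/kg

DIC = 1.84 mmol/kg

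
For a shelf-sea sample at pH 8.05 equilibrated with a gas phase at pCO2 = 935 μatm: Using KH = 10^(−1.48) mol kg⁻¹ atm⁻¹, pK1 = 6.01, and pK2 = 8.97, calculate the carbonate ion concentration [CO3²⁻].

[CO3²⁻] = 0.408 mmol/kg

[CO2*] = KH · pCO2 = 10^(−1.48) × 935×10^-6 = 3.096×10^-5 mol/kg
α₀ = 1/(1 + K1/[H⁺] + K1K2/[H⁺]²) = 1/(1 + 10^+2.04 + 10^+1.12) = 0.008076
DIC = [CO2*]/α₀ = 3.096×10^-5 / 0.008076 = 3.834 mmol/kg
[CO3²⁻] = α₂·DIC; α₂ = 0.1065, so [CO3²⁻] = 0.1065 × 3.834 = 0.408 mmol/kg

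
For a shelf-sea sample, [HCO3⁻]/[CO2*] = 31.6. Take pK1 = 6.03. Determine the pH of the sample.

From K1 = [H⁺][HCO3⁻]/[CO2*]:  pH = pK1 + log₁₀([HCO3⁻]/[CO2*])
log₁₀(31.6) = +1.500
pH = 6.03 + (+1.500) = 7.53

pH = 7.53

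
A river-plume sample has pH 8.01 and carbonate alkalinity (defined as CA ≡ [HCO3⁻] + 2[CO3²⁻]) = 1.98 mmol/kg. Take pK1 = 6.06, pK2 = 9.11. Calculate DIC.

DIC = 1.86 mmol/kg

CA = [HCO3⁻] + 2[CO3²⁻] = (α₁ + 2α₂)·DIC
At pH 8.01: [H⁺]/K1 = 10^-1.95 = 0.011220, K2/[H⁺] = 10^-1.10 = 0.079433
α₁ = 1/(1 + 0.011220 + 0.079433) = 1/1.0907 = 0.9169; α₂ = α₁·K2/[H⁺] = 0.07283
α₁ + 2α₂ = 1.0625
DIC = CA / (α₁ + 2α₂) = 1.98 / 1.0625 = 1.86 mmol/kg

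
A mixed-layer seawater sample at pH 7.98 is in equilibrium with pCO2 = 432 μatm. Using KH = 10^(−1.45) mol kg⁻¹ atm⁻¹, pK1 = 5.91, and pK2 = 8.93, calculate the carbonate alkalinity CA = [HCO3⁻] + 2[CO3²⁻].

[CO2*] = KH · pCO2 = 10^(−1.45) × 432×10^-6 = 1.533×10^-5 mol/kg
α₀ = 1/(1 + K1/[H⁺] + K1K2/[H⁺]²) = 1/(1 + 10^+2.07 + 10^+1.12) = 0.007595
DIC = [CO2*]/α₀ = 1.533×10^-5 / 0.007595 = 2.018 mmol/kg
CA = (α₁ + 2α₂)·DIC = (0.8923 + 2×0.1001) × 2.018 = 2.20 mmol/kg

CA = 2.20 mmol/kg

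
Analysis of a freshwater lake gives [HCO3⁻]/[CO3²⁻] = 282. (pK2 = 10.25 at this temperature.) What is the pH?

pH = 7.80

From K2 = [H⁺][CO3²⁻]/[HCO3⁻]:  pH = pK2 − log₁₀([HCO3⁻]/[CO3²⁻])
log₁₀(282) = +2.450
pH = 10.25 − (+2.450) = 7.80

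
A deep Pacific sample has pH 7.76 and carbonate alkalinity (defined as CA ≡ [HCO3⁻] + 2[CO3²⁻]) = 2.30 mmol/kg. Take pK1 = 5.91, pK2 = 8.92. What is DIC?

DIC = 2.19 mmol/kg

CA = [HCO3⁻] + 2[CO3²⁻] = (α₁ + 2α₂)·DIC
At pH 7.76: [H⁺]/K1 = 10^-1.85 = 0.014125, K2/[H⁺] = 10^-1.16 = 0.069183
α₁ = 1/(1 + 0.014125 + 0.069183) = 1/1.0833 = 0.9231; α₂ = α₁·K2/[H⁺] = 0.06386
α₁ + 2α₂ = 1.0508
DIC = CA / (α₁ + 2α₂) = 2.30 / 1.0508 = 2.19 mmol/kg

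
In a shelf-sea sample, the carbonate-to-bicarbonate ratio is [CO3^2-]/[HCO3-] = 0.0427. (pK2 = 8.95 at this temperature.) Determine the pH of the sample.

From K2 = [H⁺][CO3^2-]/[HCO3-]:  pH = pK2 + log₁₀([CO3^2-]/[HCO3-])
log₁₀(0.0427) = -1.370
pH = 8.95 + (-1.370) = 7.58

pH = 7.58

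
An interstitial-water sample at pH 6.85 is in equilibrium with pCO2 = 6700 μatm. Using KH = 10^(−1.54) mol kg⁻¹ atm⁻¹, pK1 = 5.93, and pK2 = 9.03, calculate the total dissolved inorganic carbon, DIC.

DIC = 1.81 mmol/kg

[CO2*] = KH · pCO2 = 10^(−1.54) × 6700×10^-6 = 1.932×10^-4 mol/kg
α₀ = 1/(1 + K1/[H⁺] + K1K2/[H⁺]²) = 1/(1 + 10^+0.92 + 10^-1.26) = 0.1067
DIC = [CO2*]/α₀ = 1.932×10^-4 / 0.1067 = 1.81 mmol/kg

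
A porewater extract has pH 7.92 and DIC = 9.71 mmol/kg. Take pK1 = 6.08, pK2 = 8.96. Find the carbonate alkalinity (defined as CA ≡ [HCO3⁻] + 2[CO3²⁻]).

CA = [HCO3⁻] + 2[CO3²⁻] = (α₁ + 2α₂)·DIC
At pH 7.92: [H⁺]/K1 = 10^-1.84 = 0.014454, K2/[H⁺] = 10^-1.04 = 0.091201
α₁ = 1/(1 + 0.014454 + 0.091201) = 1/1.1057 = 0.9044; α₂ = α₁·K2/[H⁺] = 0.08249
α₁ + 2α₂ = 1.0694
CA = 1.0694 × 9.71 = 10.4 mmol/kg

CA = 10.4 mmol/kg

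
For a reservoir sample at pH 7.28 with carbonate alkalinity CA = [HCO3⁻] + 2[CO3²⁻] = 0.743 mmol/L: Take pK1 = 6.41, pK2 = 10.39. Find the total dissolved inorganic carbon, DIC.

CA = [HCO3⁻] + 2[CO3²⁻] = (α₁ + 2α₂)·DIC
At pH 7.28: [H⁺]/K1 = 10^-0.87 = 0.13490, K2/[H⁺] = 10^-3.11 = 0.00077625
α₁ = 1/(1 + 0.13490 + 0.00077625) = 1/1.1357 = 0.8805; α₂ = α₁·K2/[H⁺] = 0.0006835
α₁ + 2α₂ = 0.8819
DIC = CA / (α₁ + 2α₂) = 0.743 / 0.8819 = 0.842 mmol/L

DIC = 0.842 mmol/L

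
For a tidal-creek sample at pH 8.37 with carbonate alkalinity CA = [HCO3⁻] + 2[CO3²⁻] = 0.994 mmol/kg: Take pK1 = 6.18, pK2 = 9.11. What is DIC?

CA = [HCO3⁻] + 2[CO3²⁻] = (α₁ + 2α₂)·DIC
At pH 8.37: [H⁺]/K1 = 10^-2.19 = 0.0064565, K2/[H⁺] = 10^-0.74 = 0.18197
α₁ = 1/(1 + 0.0064565 + 0.18197) = 1/1.1884 = 0.8414; α₂ = α₁·K2/[H⁺] = 0.1531
α₁ + 2α₂ = 1.1477
DIC = CA / (α₁ + 2α₂) = 0.994 / 1.1477 = 0.866 mmol/kg

DIC = 0.866 mmol/kg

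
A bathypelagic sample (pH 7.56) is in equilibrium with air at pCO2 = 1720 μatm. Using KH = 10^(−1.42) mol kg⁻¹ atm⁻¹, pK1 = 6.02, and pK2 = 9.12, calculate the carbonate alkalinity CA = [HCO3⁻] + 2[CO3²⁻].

[CO2*] = KH · pCO2 = 10^(−1.42) × 1720×10^-6 = 6.539×10^-5 mol/kg
α₀ = 1/(1 + K1/[H⁺] + K1K2/[H⁺]²) = 1/(1 + 10^+1.54 + 10^-0.02) = 0.02730
DIC = [CO2*]/α₀ = 6.539×10^-5 / 0.02730 = 2.395 mmol/kg
CA = (α₁ + 2α₂)·DIC = (0.9466 + 2×0.02607) × 2.395 = 2.39 mmol/kg

CA = 2.39 mmol/kg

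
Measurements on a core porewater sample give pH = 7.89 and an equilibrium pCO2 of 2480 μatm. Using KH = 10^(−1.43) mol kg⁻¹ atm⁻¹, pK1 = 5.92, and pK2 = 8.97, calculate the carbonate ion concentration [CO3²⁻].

[CO3²⁻] = 0.715 mmol/kg

[CO2*] = KH · pCO2 = 10^(−1.43) × 2480×10^-6 = 9.214×10^-5 mol/kg
α₀ = 1/(1 + K1/[H⁺] + K1K2/[H⁺]²) = 1/(1 + 10^+1.97 + 10^+0.89) = 0.009795
DIC = [CO2*]/α₀ = 9.214×10^-5 / 0.009795 = 9.406 mmol/kg
[CO3²⁻] = α₂·DIC; α₂ = 0.07604, so [CO3²⁻] = 0.07604 × 9.406 = 0.715 mmol/kg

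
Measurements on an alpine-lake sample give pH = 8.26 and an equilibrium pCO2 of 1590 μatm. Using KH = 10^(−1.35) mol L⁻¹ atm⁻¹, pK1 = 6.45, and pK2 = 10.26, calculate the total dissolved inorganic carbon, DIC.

DIC = 4.70 mmol/L

[CO2*] = KH · pCO2 = 10^(−1.35) × 1590×10^-6 = 7.102×10^-5 mol/L
α₀ = 1/(1 + K1/[H⁺] + K1K2/[H⁺]²) = 1/(1 + 10^+1.81 + 10^-0.19) = 0.01510
DIC = [CO2*]/α₀ = 7.102×10^-5 / 0.01510 = 4.70 mmol/L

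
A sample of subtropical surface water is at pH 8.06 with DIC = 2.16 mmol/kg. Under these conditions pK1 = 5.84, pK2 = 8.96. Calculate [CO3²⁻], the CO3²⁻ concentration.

α₂ = 1 / (1 + [H⁺]/K2 + [H⁺]²/(K1K2)) = 1 / (1 + 10^+0.90 + 10^-1.32)
   = 1 / (1 + 7.9433 + 0.047863) = 1/8.9911 = 0.1112
[CO3²⁻] = α₂ × DIC = 0.1112 × 2.16 = 0.240 mmol/kg

[CO3²⁻] = 0.240 mmol/kg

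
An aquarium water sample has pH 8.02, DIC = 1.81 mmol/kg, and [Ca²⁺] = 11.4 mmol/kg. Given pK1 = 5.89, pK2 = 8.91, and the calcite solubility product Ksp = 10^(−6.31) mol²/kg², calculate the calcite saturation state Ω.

Ω = 4.78

α₂ = 1 / (1 + [H⁺]/K2 + [H⁺]²/(K1K2)) = 1 / (1 + 10^+0.89 + 10^-1.24)
   = 1 / (1 + 7.7625 + 0.057544) = 1/8.8200 = 0.1134
[CO3²⁻] = α₂ × DIC = 0.1134 × 1.81 = 0.2052 mmol/kg
Ksp = 10^(−6.31) = 4.898×10^-7
Ω = [Ca²⁺][CO3²⁻]/Ksp = (11.4×10^-3)(2.052×10^-4) / 4.898×10^-7 = 4.78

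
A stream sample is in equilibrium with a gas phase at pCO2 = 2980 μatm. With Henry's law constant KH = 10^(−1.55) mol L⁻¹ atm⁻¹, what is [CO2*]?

[CO2*] = 84.0 μmol/L

KH = 10^(−1.55) = 2.818×10^-2 mol L⁻¹ atm⁻¹
[CO2*] = KH · pCO2 = 2.818×10^-2 × 2980×10^-6 atm = 8.40×10^-5 mol/L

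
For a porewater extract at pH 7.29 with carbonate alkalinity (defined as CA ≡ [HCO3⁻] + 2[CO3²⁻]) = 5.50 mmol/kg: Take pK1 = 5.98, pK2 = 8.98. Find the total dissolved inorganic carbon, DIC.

DIC = 5.65 mmol/kg

CA = [HCO3⁻] + 2[CO3²⁻] = (α₁ + 2α₂)·DIC
At pH 7.29: [H⁺]/K1 = 10^-1.31 = 0.048978, K2/[H⁺] = 10^-1.69 = 0.020417
α₁ = 1/(1 + 0.048978 + 0.020417) = 1/1.0694 = 0.9351; α₂ = α₁·K2/[H⁺] = 0.01909
α₁ + 2α₂ = 0.9733
DIC = CA / (α₁ + 2α₂) = 5.50 / 0.9733 = 5.65 mmol/kg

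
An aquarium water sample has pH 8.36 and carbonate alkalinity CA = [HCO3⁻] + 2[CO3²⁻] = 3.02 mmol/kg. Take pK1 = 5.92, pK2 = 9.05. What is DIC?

CA = [HCO3⁻] + 2[CO3²⁻] = (α₁ + 2α₂)·DIC
At pH 8.36: [H⁺]/K1 = 10^-2.44 = 0.0036308, K2/[H⁺] = 10^-0.69 = 0.20417
α₁ = 1/(1 + 0.0036308 + 0.20417) = 1/1.2078 = 0.8279; α₂ = α₁·K2/[H⁺] = 0.1690
α₁ + 2α₂ = 1.1660
DIC = CA / (α₁ + 2α₂) = 3.02 / 1.1660 = 2.59 mmol/kg

DIC = 2.59 mmol/kg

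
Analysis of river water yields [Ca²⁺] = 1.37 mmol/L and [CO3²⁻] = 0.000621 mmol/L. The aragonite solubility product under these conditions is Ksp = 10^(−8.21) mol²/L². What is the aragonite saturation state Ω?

Ω = 0.138

Ksp = 10^(−8.21) = 6.166×10^-9
Ω = [Ca²⁺][CO3²⁻]/Ksp = (1.37×10^-3)(0.000621×10^-3) / 6.166×10^-9 = 0.138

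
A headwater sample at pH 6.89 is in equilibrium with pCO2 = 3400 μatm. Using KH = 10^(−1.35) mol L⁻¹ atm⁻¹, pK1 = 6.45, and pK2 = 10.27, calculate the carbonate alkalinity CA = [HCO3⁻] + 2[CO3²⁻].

CA = 0.419 mmol/L

[CO2*] = KH · pCO2 = 10^(−1.35) × 3400×10^-6 = 1.519×10^-4 mol/L
α₀ = 1/(1 + K1/[H⁺] + K1K2/[H⁺]²) = 1/(1 + 10^+0.44 + 10^-2.94) = 0.2663
DIC = [CO2*]/α₀ = 1.519×10^-4 / 0.2663 = 0.5703 mmol/L
CA = (α₁ + 2α₂)·DIC = (0.7334 + 2×0.0003057) × 0.5703 = 0.419 mmol/L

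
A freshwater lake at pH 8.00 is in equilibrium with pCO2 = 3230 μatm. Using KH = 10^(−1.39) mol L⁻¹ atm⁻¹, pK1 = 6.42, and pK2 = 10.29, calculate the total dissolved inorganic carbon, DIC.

[CO2*] = KH · pCO2 = 10^(−1.39) × 3230×10^-6 = 1.316×10^-4 mol/L
α₀ = 1/(1 + K1/[H⁺] + K1K2/[H⁺]²) = 1/(1 + 10^+1.58 + 10^-0.71) = 0.02550
DIC = [CO2*]/α₀ = 1.316×10^-4 / 0.02550 = 5.16 mmol/L

DIC = 5.16 mmol/L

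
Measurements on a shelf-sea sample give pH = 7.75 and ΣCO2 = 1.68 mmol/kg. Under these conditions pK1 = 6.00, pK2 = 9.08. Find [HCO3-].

α₁ = 1 / (1 + [H⁺]/K1 + K2/[H⁺]) = 1 / (1 + 10^-1.75 + 10^-1.33)
   = 1 / (1 + 0.017783 + 0.046774) = 1/1.0646 = 0.9394
[HCO3⁻] = α₁ × DIC = 0.9394 × 1.68 = 1.58 mmol/kg

[HCO3⁻] = 1.58 mmol/kg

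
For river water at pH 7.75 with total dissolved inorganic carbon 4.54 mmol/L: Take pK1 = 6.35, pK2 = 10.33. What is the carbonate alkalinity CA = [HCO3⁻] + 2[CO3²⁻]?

CA = [HCO3⁻] + 2[CO3²⁻] = (α₁ + 2α₂)·DIC
At pH 7.75: [H⁺]/K1 = 10^-1.40 = 0.039811, K2/[H⁺] = 10^-2.58 = 0.0026303
α₁ = 1/(1 + 0.039811 + 0.0026303) = 1/1.0424 = 0.9593; α₂ = α₁·K2/[H⁺] = 0.002523
α₁ + 2α₂ = 0.9643
CA = 0.9643 × 4.54 = 4.38 mmol/L

CA = 4.38 mmol/L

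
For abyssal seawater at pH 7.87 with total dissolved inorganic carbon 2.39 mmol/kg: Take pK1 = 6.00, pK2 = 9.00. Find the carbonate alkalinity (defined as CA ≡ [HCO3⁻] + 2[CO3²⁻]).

CA = 2.52 mmol/kg

CA = [HCO3⁻] + 2[CO3²⁻] = (α₁ + 2α₂)·DIC
At pH 7.87: [H⁺]/K1 = 10^-1.87 = 0.013490, K2/[H⁺] = 10^-1.13 = 0.074131
α₁ = 1/(1 + 0.013490 + 0.074131) = 1/1.0876 = 0.9194; α₂ = α₁·K2/[H⁺] = 0.06816
α₁ + 2α₂ = 1.0558
CA = 1.0558 × 2.39 = 2.52 mmol/kg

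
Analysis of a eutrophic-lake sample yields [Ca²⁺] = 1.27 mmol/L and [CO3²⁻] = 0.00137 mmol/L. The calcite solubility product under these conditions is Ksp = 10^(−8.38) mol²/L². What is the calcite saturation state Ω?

Ω = 0.417

Ksp = 10^(−8.38) = 4.169×10^-9
Ω = [Ca²⁺][CO3²⁻]/Ksp = (1.27×10^-3)(0.00137×10^-3) / 4.169×10^-9 = 0.417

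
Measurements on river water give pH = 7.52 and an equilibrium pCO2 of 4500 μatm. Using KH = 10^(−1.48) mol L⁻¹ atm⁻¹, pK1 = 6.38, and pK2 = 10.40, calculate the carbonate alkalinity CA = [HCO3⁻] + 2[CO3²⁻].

[CO2*] = KH · pCO2 = 10^(−1.48) × 4500×10^-6 = 1.490×10^-4 mol/L
α₀ = 1/(1 + K1/[H⁺] + K1K2/[H⁺]²) = 1/(1 + 10^+1.14 + 10^-1.74) = 0.06747
DIC = [CO2*]/α₀ = 1.490×10^-4 / 0.06747 = 2.209 mmol/L
CA = (α₁ + 2α₂)·DIC = (0.9313 + 2×0.001228) × 2.209 = 2.06 mmol/L

CA = 2.06 mmol/L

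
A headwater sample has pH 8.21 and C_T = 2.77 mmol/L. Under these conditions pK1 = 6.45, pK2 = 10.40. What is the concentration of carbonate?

[CO3²⁻] = 17.5 μmol/L

α₂ = 1 / (1 + [H⁺]/K2 + [H⁺]²/(K1K2)) = 1 / (1 + 10^+2.19 + 10^+0.43)
   = 1 / (1 + 154.88 + 2.6915) = 1/158.57 = 0.006306
[CO3²⁻] = α₂ × DIC = 0.006306 × 2.77 = 0.0175 mmol/L = 17.5 μmol/L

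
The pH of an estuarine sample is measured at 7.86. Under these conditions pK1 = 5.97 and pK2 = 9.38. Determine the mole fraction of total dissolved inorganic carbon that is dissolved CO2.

α₀ = 0.0124

α₀ = 1 / (1 + K1/[H⁺] + K1K2/[H⁺]²) = 1 / (1 + 10^+1.89 + 10^+0.37)
   = 1 / (1 + 77.625 + 2.3442) = 1/80.969 = 0.01235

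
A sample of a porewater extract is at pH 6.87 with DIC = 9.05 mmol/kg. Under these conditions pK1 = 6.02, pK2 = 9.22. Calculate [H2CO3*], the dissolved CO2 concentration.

α₀ = 1 / (1 + K1/[H⁺] + K1K2/[H⁺]²) = 1 / (1 + 10^+0.85 + 10^-1.50)
   = 1 / (1 + 7.0795 + 0.031623) = 1/8.1111 = 0.1233
[CO2*] = α₀ × DIC = 0.1233 × 9.05 = 1.12 mmol/kg

[CO2*] = 1.12 mmol/kg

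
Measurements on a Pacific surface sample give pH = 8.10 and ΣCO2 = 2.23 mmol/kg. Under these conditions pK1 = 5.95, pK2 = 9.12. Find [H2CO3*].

α₀ = 1 / (1 + K1/[H⁺] + K1K2/[H⁺]²) = 1 / (1 + 10^+2.15 + 10^+1.13)
   = 1 / (1 + 141.25 + 13.490) = 1/155.74 = 0.006421
[CO2*] = α₀ × DIC = 0.006421 × 2.23 = 0.0143 mmol/kg = 14.3 μmol/kg

[CO2*] = 14.3 μmol/kg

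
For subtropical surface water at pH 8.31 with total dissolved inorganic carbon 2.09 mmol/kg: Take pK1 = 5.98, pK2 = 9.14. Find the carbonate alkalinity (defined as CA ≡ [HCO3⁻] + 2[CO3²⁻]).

CA = [HCO3⁻] + 2[CO3²⁻] = (α₁ + 2α₂)·DIC
At pH 8.31: [H⁺]/K1 = 10^-2.33 = 0.0046774, K2/[H⁺] = 10^-0.83 = 0.14791
α₁ = 1/(1 + 0.0046774 + 0.14791) = 1/1.1526 = 0.8676; α₂ = α₁·K2/[H⁺] = 0.1283
α₁ + 2α₂ = 1.1243
CA = 1.1243 × 2.09 = 2.35 mmol/kg

CA = 2.35 mmol/kg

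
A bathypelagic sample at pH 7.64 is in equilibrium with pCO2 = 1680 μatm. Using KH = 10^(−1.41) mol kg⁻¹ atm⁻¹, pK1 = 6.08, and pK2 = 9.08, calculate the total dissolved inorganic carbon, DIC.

[CO2*] = KH · pCO2 = 10^(−1.41) × 1680×10^-6 = 6.536×10^-5 mol/kg
α₀ = 1/(1 + K1/[H⁺] + K1K2/[H⁺]²) = 1/(1 + 10^+1.56 + 10^+0.12) = 0.02589
DIC = [CO2*]/α₀ = 6.536×10^-5 / 0.02589 = 2.52 mmol/kg

DIC = 2.52 mmol/kg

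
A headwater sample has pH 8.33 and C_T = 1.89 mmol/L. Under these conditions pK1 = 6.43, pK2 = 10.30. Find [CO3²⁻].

[CO3²⁻] = 19.8 μmol/L

α₂ = 1 / (1 + [H⁺]/K2 + [H⁺]²/(K1K2)) = 1 / (1 + 10^+1.97 + 10^+0.07)
   = 1 / (1 + 93.325 + 1.1749) = 1/95.500 = 0.01047
[CO3²⁻] = α₂ × DIC = 0.01047 × 1.89 = 0.0198 mmol/L = 19.8 μmol/L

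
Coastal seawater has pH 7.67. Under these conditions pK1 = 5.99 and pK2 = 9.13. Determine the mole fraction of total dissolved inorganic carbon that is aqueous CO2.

α₀ = 0.0198

α₀ = 1 / (1 + K1/[H⁺] + K1K2/[H⁺]²) = 1 / (1 + 10^+1.68 + 10^+0.22)
   = 1 / (1 + 47.863 + 1.6596) = 1/50.523 = 0.01979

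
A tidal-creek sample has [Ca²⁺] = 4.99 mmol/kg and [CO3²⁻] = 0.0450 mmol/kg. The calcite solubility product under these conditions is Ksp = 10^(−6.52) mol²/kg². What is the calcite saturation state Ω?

Ksp = 10^(−6.52) = 3.020×10^-7
Ω = [Ca²⁺][CO3²⁻]/Ksp = (4.99×10^-3)(0.0450×10^-3) / 3.020×10^-7 = 0.744

Ω = 0.744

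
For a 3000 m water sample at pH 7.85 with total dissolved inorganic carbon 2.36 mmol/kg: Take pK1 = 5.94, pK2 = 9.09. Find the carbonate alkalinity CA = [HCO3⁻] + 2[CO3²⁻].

CA = 2.46 mmol/kg

CA = [HCO3⁻] + 2[CO3²⁻] = (α₁ + 2α₂)·DIC
At pH 7.85: [H⁺]/K1 = 10^-1.91 = 0.012303, K2/[H⁺] = 10^-1.24 = 0.057544
α₁ = 1/(1 + 0.012303 + 0.057544) = 1/1.0698 = 0.9347; α₂ = α₁·K2/[H⁺] = 0.05379
α₁ + 2α₂ = 1.0423
CA = 1.0423 × 2.36 = 2.46 mmol/kg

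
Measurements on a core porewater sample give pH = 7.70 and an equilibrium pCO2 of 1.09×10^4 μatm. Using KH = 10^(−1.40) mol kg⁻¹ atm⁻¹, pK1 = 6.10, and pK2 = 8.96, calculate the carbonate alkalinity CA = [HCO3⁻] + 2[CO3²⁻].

[CO2*] = KH · pCO2 = 10^(−1.40) × 1.09×10^4×10^-6 = 4.339×10^-4 mol/kg
α₀ = 1/(1 + K1/[H⁺] + K1K2/[H⁺]²) = 1/(1 + 10^+1.60 + 10^+0.34) = 0.02326
DIC = [CO2*]/α₀ = 4.339×10^-4 / 0.02326 = 18.66 mmol/kg
CA = (α₁ + 2α₂)·DIC = (0.9259 + 2×0.05088) × 18.66 = 19.2 mmol/kg

CA = 19.2 mmol/kg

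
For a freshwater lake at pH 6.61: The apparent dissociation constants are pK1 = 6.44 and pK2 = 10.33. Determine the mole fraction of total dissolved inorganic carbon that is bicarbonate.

α₁ = 0.597

α₁ = 1 / (1 + [H⁺]/K1 + K2/[H⁺]) = 1 / (1 + 10^-0.17 + 10^-3.72)
   = 1 / (1 + 0.67608 + 0.00019055) = 1/1.6763 = 0.5966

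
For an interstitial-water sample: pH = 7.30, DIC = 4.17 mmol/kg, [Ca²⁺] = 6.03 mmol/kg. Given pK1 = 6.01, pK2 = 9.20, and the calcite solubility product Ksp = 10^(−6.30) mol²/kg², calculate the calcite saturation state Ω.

Ω = 0.594

α₂ = 1 / (1 + [H⁺]/K2 + [H⁺]²/(K1K2)) = 1 / (1 + 10^+1.90 + 10^+0.61)
   = 1 / (1 + 79.433 + 4.0738) = 1/84.507 = 0.01183
[CO3²⁻] = α₂ × DIC = 0.01183 × 4.17 = 0.04935 mmol/kg
Ksp = 10^(−6.30) = 5.012×10^-7
Ω = [Ca²⁺][CO3²⁻]/Ksp = (6.03×10^-3)(4.935×10^-5) / 5.012×10^-7 = 0.594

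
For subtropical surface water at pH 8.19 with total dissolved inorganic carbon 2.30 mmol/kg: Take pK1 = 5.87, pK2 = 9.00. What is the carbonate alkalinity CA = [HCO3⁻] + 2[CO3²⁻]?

CA = [HCO3⁻] + 2[CO3²⁻] = (α₁ + 2α₂)·DIC
At pH 8.19: [H⁺]/K1 = 10^-2.32 = 0.0047863, K2/[H⁺] = 10^-0.81 = 0.15488
α₁ = 1/(1 + 0.0047863 + 0.15488) = 1/1.1597 = 0.8623; α₂ = α₁·K2/[H⁺] = 0.1336
α₁ + 2α₂ = 1.1294
CA = 1.1294 × 2.30 = 2.60 mmol/kg

CA = 2.60 mmol/kg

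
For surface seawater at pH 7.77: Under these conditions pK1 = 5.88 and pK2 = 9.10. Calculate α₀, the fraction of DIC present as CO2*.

α₀ = 0.0122

α₀ = 1 / (1 + K1/[H⁺] + K1K2/[H⁺]²) = 1 / (1 + 10^+1.89 + 10^+0.56)
   = 1 / (1 + 77.625 + 3.6308) = 1/82.255 = 0.01216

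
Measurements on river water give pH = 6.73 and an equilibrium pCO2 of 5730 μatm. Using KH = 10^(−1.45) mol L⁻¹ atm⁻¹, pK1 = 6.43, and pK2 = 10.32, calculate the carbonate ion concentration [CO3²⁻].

[CO3²⁻] = 0.104 μmol/L

[CO2*] = KH · pCO2 = 10^(−1.45) × 5730×10^-6 = 2.033×10^-4 mol/L
α₀ = 1/(1 + K1/[H⁺] + K1K2/[H⁺]²) = 1/(1 + 10^+0.30 + 10^-3.29) = 0.3338
DIC = [CO2*]/α₀ = 2.033×10^-4 / 0.3338 = 0.6091 mmol/L
[CO3²⁻] = α₂·DIC; α₂ = 0.0001712, so [CO3²⁻] = 0.0001712 × 0.6091 = 0.000104 mmol/L = 0.104 μmol/L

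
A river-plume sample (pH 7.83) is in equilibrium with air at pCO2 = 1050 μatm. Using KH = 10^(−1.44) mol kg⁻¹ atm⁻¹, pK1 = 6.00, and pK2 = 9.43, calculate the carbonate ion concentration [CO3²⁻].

[CO3²⁻] = 0.0647 mmol/kg

[CO2*] = KH · pCO2 = 10^(−1.44) × 1050×10^-6 = 3.812×10^-5 mol/kg
α₀ = 1/(1 + K1/[H⁺] + K1K2/[H⁺]²) = 1/(1 + 10^+1.83 + 10^+0.23) = 0.01422
DIC = [CO2*]/α₀ = 3.812×10^-5 / 0.01422 = 2.680 mmol/kg
[CO3²⁻] = α₂·DIC; α₂ = 0.02415, so [CO3²⁻] = 0.02415 × 2.680 = 0.0647 mmol/kg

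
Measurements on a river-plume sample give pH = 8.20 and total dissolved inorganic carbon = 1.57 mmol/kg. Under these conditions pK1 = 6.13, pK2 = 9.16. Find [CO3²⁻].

α₂ = 1 / (1 + [H⁺]/K2 + [H⁺]²/(K1K2)) = 1 / (1 + 10^+0.96 + 10^-1.11)
   = 1 / (1 + 9.1201 + 0.077625) = 1/10.198 = 0.09806
[CO3²⁻] = α₂ × DIC = 0.09806 × 1.57 = 0.154 mmol/kg

[CO3²⁻] = 0.154 mmol/kg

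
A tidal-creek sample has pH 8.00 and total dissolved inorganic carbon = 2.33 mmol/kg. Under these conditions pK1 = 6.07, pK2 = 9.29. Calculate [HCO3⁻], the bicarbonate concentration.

[HCO3⁻] = 2.19 mmol/kg

α₁ = 1 / (1 + [H⁺]/K1 + K2/[H⁺]) = 1 / (1 + 10^-1.93 + 10^-1.29)
   = 1 / (1 + 0.011749 + 0.051286) = 1/1.0630 = 0.9407
[HCO3⁻] = α₁ × DIC = 0.9407 × 2.33 = 2.19 mmol/kg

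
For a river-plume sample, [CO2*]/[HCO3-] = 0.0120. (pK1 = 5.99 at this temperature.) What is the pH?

From K1 = [H⁺][HCO3-]/[CO2*]:  pH = pK1 − log₁₀([CO2*]/[HCO3-])
log₁₀(0.0120) = -1.921
pH = 5.99 − (-1.921) = 7.91

pH = 7.91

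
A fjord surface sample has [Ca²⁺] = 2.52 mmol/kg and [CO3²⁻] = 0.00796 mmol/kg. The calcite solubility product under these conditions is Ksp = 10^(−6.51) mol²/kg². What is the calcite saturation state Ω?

Ksp = 10^(−6.51) = 3.090×10^-7
Ω = [Ca²⁺][CO3²⁻]/Ksp = (2.52×10^-3)(0.00796×10^-3) / 3.090×10^-7 = 0.0649

Ω = 0.0649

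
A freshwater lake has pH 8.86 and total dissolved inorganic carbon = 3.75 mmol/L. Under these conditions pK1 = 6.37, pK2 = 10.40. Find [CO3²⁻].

[CO3²⁻] = 0.105 mmol/L

α₂ = 1 / (1 + [H⁺]/K2 + [H⁺]²/(K1K2)) = 1 / (1 + 10^+1.54 + 10^-0.95)
   = 1 / (1 + 34.674 + 0.11220) = 1/35.786 = 0.02794
[CO3²⁻] = α₂ × DIC = 0.02794 × 3.75 = 0.105 mmol/L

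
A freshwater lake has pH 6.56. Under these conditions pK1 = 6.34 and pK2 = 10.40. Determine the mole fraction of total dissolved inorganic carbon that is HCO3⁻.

α₁ = 0.624

α₁ = 1 / (1 + [H⁺]/K1 + K2/[H⁺]) = 1 / (1 + 10^-0.22 + 10^-3.84)
   = 1 / (1 + 0.60256 + 0.00014454) = 1/1.6027 = 0.6239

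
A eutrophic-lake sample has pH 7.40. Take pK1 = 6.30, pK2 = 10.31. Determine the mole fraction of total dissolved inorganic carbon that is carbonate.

α₂ = 1 / (1 + [H⁺]/K2 + [H⁺]²/(K1K2)) = 1 / (1 + 10^+2.91 + 10^+1.81)
   = 1 / (1 + 812.83 + 64.565) = 1/878.40 = 0.001138

α₂ = 0.00114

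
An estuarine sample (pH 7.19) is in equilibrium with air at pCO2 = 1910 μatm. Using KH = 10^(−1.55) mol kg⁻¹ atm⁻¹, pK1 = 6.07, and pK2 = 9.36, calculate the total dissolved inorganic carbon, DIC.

[CO2*] = KH · pCO2 = 10^(−1.55) × 1910×10^-6 = 5.383×10^-5 mol/kg
α₀ = 1/(1 + K1/[H⁺] + K1K2/[H⁺]²) = 1/(1 + 10^+1.12 + 10^-1.05) = 0.07007
DIC = [CO2*]/α₀ = 5.383×10^-5 / 0.07007 = 0.768 mmol/kg

DIC = 0.768 mmol/kg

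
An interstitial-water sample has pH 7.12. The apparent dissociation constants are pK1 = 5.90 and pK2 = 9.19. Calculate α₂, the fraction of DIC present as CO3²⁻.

α₂ = 1 / (1 + [H⁺]/K2 + [H⁺]²/(K1K2)) = 1 / (1 + 10^+2.07 + 10^+0.85)
   = 1 / (1 + 117.49 + 7.0795) = 1/125.57 = 0.007964

α₂ = 0.00796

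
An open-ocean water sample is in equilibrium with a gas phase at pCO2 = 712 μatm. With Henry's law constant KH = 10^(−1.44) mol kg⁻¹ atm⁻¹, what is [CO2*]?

KH = 10^(−1.44) = 3.631×10^-2 mol kg⁻¹ atm⁻¹
[CO2*] = KH · pCO2 = 3.631×10^-2 × 712×10^-6 atm = 2.59×10^-5 mol/kg

[CO2*] = 25.9 μmol/kg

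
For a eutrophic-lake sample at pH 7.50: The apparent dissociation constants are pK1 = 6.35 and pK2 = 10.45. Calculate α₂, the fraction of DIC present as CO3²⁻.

α₂ = 0.00105

α₂ = 1 / (1 + [H⁺]/K2 + [H⁺]²/(K1K2)) = 1 / (1 + 10^+2.95 + 10^+1.80)
   = 1 / (1 + 891.25 + 63.096) = 1/955.35 = 0.001047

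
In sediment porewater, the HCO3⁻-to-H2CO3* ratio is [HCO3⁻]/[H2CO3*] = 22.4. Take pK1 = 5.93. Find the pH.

pH = 7.28

From K1 = [H⁺][HCO3⁻]/[H2CO3*]:  pH = pK1 + log₁₀([HCO3⁻]/[H2CO3*])
log₁₀(22.4) = +1.350
pH = 5.93 + (+1.350) = 7.28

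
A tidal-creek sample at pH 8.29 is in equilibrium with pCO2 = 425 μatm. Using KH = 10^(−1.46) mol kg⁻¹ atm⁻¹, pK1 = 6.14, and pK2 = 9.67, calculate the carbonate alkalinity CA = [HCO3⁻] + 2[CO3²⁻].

[CO2*] = KH · pCO2 = 10^(−1.46) × 425×10^-6 = 1.474×10^-5 mol/kg
α₀ = 1/(1 + K1/[H⁺] + K1K2/[H⁺]²) = 1/(1 + 10^+2.15 + 10^+0.77) = 0.006750
DIC = [CO2*]/α₀ = 1.474×10^-5 / 0.006750 = 2.183 mmol/kg
CA = (α₁ + 2α₂)·DIC = (0.9535 + 2×0.03975) × 2.183 = 2.26 mmol/kg

CA = 2.26 mmol/kg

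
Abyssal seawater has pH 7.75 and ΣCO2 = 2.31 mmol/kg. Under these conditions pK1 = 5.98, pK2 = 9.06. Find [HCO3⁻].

α₁ = 1 / (1 + [H⁺]/K1 + K2/[H⁺]) = 1 / (1 + 10^-1.77 + 10^-1.31)
   = 1 / (1 + 0.016982 + 0.048978) = 1/1.0660 = 0.9381
[HCO3⁻] = α₁ × DIC = 0.9381 × 2.31 = 2.17 mmol/kg

[HCO3⁻] = 2.17 mmol/kg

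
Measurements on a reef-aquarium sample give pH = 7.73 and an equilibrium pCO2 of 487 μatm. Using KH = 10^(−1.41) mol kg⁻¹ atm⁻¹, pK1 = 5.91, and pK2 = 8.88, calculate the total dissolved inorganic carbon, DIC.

[CO2*] = KH · pCO2 = 10^(−1.41) × 487×10^-6 = 1.895×10^-5 mol/kg
α₀ = 1/(1 + K1/[H⁺] + K1K2/[H⁺]²) = 1/(1 + 10^+1.82 + 10^+0.67) = 0.01394
DIC = [CO2*]/α₀ = 1.895×10^-5 / 0.01394 = 1.36 mmol/kg

DIC = 1.36 mmol/kg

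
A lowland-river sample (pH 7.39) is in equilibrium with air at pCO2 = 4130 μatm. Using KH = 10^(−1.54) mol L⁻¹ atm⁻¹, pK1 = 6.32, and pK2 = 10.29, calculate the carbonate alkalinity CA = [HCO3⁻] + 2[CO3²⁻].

[CO2*] = KH · pCO2 = 10^(−1.54) × 4130×10^-6 = 1.191×10^-4 mol/L
α₀ = 1/(1 + K1/[H⁺] + K1K2/[H⁺]²) = 1/(1 + 10^+1.07 + 10^-1.83) = 0.07835
DIC = [CO2*]/α₀ = 1.191×10^-4 / 0.07835 = 1.520 mmol/L
CA = (α₁ + 2α₂)·DIC = (0.9205 + 2×0.001159) × 1.520 = 1.40 mmol/L

CA = 1.40 mmol/L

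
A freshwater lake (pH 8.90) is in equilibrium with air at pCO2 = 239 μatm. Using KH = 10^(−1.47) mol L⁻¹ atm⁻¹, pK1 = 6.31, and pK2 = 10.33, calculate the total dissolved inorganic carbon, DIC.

[CO2*] = KH · pCO2 = 10^(−1.47) × 239×10^-6 = 8.098×10^-6 mol/L
α₀ = 1/(1 + K1/[H⁺] + K1K2/[H⁺]²) = 1/(1 + 10^+2.59 + 10^+1.16) = 0.002472
DIC = [CO2*]/α₀ = 8.098×10^-6 / 0.002472 = 3.28 mmol/L

DIC = 3.28 mmol/L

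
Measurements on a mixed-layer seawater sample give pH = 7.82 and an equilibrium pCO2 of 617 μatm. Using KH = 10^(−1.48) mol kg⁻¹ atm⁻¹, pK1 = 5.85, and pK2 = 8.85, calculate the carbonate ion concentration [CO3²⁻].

[CO3²⁻] = 0.178 mmol/kg

[CO2*] = KH · pCO2 = 10^(−1.48) × 617×10^-6 = 2.043×10^-5 mol/kg
α₀ = 1/(1 + K1/[H⁺] + K1K2/[H⁺]²) = 1/(1 + 10^+1.97 + 10^+0.94) = 0.009705
DIC = [CO2*]/α₀ = 2.043×10^-5 / 0.009705 = 2.105 mmol/kg
[CO3²⁻] = α₂·DIC; α₂ = 0.08453, so [CO3²⁻] = 0.08453 × 2.105 = 0.178 mmol/kg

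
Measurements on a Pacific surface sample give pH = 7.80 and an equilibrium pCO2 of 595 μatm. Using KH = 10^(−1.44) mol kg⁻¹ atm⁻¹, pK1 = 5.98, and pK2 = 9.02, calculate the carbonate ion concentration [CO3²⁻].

[CO2*] = KH · pCO2 = 10^(−1.44) × 595×10^-6 = 2.160×10^-5 mol/kg
α₀ = 1/(1 + K1/[H⁺] + K1K2/[H⁺]²) = 1/(1 + 10^+1.82 + 10^+0.60) = 0.01407
DIC = [CO2*]/α₀ = 2.160×10^-5 / 0.01407 = 1.535 mmol/kg
[CO3²⁻] = α₂·DIC; α₂ = 0.05603, so [CO3²⁻] = 0.05603 × 1.535 = 0.0860 mmol/kg

[CO3²⁻] = 0.0860 mmol/kg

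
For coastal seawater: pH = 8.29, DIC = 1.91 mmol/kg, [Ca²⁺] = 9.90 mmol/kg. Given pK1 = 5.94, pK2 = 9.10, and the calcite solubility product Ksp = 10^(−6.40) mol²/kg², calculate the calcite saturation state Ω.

Ω = 6.35

α₂ = 1 / (1 + [H⁺]/K2 + [H⁺]²/(K1K2)) = 1 / (1 + 10^+0.81 + 10^-1.54)
   = 1 / (1 + 6.4565 + 0.028840) = 1/7.4854 = 0.1336
[CO3²⁻] = α₂ × DIC = 0.1336 × 1.91 = 0.2552 mmol/kg
Ksp = 10^(−6.40) = 3.981×10^-7
Ω = [Ca²⁺][CO3²⁻]/Ksp = (9.90×10^-3)(2.552×10^-4) / 3.981×10^-7 = 6.35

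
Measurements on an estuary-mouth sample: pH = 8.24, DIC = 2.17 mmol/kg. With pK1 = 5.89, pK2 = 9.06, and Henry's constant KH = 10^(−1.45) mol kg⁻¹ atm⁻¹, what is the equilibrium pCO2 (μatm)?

α₀ = 1 / (1 + K1/[H⁺] + K1K2/[H⁺]²) = 1 / (1 + 10^+2.35 + 10^+1.53)
   = 1 / (1 + 223.87 + 33.884) = 1/258.76 = 0.003865
[CO2*] = α₀ × DIC = 0.003865 × 2.17 = 0.008386 mmol/kg = 8.386 μmol/kg
pCO2 = [CO2*]/KH = 8.386×10^-6 / 3.548×10^-2 = 236 μatm

pCO2 = 236 μatm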